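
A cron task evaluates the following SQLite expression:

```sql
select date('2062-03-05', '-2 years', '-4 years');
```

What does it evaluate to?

2056-03-05

Adding -2 years to 2062-03-05 gives 2060-03-05.
Adding -4 years to 2060-03-05 gives 2056-03-05.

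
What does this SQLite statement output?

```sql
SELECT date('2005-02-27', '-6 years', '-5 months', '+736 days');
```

2000-10-02

Adding -6 years to 2005-02-27 gives 1999-02-27.
Adding -5 months to 1999-02-27 gives 1998-09-27.
Applying '+736 days' to 1998-09-27: counting 736 days forward gives 2000-10-02.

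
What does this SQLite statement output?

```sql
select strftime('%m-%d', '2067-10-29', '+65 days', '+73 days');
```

First apply '+65 days', '+73 days': 2067-10-29 → 2068-03-15.
`%m-%d` extracts the month-day: 03-15.

03-15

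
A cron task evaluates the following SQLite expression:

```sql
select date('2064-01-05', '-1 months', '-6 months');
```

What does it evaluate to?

Adding -1 month to 2064-01-05 gives 2063-12-05.
Adding -6 months to 2063-12-05 gives 2063-06-05.

2063-06-05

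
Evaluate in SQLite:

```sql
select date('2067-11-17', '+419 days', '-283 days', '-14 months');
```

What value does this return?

2067-02-01

Applying '+419 days' to 2067-11-17: counting 419 days forward gives 2069-01-09.
Applying '-283 days' to 2069-01-09: counting 283 days back gives 2068-04-01.
Adding -14 months to 2068-04-01 gives 2067-02-01.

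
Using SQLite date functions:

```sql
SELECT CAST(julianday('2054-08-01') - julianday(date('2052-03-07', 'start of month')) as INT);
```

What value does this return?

`start of month` rewinds 2052-03-07 to 2052-03-01.
30 days remain in March 2052 after the 1st (31 − 1).
Full months from April 2052 through July 2054 contribute their day counts.
Then 1 day into August 2054.
Total: 30 + 30 + 31 + 30 + 31 + 31 + 30 + 31 + 30 + 31 + 31 + 28 + 31 + 30 + 31 + 30 + 31 + 31 + 30 + 31 + 30 + 31 + 31 + 28 + 31 + 30 + 31 + 30 + 31 + 1 = 883.

883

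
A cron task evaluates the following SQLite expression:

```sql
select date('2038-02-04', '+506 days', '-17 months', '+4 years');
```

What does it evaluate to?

2042-01-25

Applying '+506 days' to 2038-02-04: counting 506 days forward gives 2039-06-25.
Adding -17 months to 2039-06-25 gives 2038-01-25.
Adding +4 years to 2038-01-25 gives 2042-01-25.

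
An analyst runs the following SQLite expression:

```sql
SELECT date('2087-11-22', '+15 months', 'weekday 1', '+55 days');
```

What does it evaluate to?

Adding +15 months to 2087-11-22 gives 2089-02-22.
`weekday 1` advances to the next Monday; 2089-02-22 is a Tuesday, so it moves forward to 2089-02-28.
Applying '+55 days' to 2089-02-28: counting 55 days forward gives 2089-04-24.

2089-04-24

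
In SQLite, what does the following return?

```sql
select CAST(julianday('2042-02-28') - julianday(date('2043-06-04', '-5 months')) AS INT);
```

-310

Adding -5 months to 2043-06-04 gives 2043-01-04.
0 days remain in February 2042 after the 28th (28 − 28).
Full months from March 2042 through December 2042 contribute their day counts.
Then 4 days into January 2043.
Total: 0 + 31 + 30 + 31 + 30 + 31 + 31 + 30 + 31 + 30 + 31 + 4 = 310.
The subtraction is earlier − later, so the result is −310 → -310.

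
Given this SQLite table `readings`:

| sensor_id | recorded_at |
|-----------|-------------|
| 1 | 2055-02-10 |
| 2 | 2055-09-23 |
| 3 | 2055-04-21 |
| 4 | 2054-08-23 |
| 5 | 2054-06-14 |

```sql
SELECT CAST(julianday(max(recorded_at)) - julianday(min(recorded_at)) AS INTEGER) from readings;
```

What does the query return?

MIN = 2054-06-14, MAX = 2055-09-23.
16 days remain in June 2054 after the 14th (30 − 14).
Full months from July 2054 through August 2055 contribute their day counts.
Then 23 days into September 2055.
Total: 16 + 31 + 31 + 30 + 31 + 30 + 31 + 31 + 28 + 31 + 30 + 31 + 30 + 31 + 31 + 23 = 466.

466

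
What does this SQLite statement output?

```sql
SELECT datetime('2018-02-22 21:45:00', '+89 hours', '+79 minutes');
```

+89 hours from 2018-02-22 21:45:00 is 2018-02-26 14:45:00 (crosses midnight).
79 minutes = 1h 19m; +79 minutes from 2018-02-26 14:45:00 is 2018-02-26 16:04:00.

2018-02-26 16:04:00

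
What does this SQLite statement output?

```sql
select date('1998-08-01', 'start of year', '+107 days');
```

1998-04-18

`start of year` rewinds 1998-08-01 to 1998-01-01.
Applying '+107 days' to 1998-01-01: counting 107 days forward gives 1998-04-18.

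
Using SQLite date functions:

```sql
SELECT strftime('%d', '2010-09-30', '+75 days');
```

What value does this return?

14

First apply '+75 days': 2010-09-30 → 2010-12-14.
`%d` extracts the 2-digit day of month: 14.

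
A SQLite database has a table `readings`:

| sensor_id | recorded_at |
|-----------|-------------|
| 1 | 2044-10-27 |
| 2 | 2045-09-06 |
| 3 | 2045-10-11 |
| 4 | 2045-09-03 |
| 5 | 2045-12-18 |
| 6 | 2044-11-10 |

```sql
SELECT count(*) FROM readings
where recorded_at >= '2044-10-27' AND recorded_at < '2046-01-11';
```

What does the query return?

6

Rows in [2044-10-27, 2046-01-11): 2044-10-27, 2045-09-06, 2045-10-11, 2045-09-03, 2045-12-18, 2044-11-10 → 6 rows.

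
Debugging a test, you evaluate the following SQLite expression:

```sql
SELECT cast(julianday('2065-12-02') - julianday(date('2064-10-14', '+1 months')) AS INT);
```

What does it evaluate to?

383

Adding +1 month to 2064-10-14 gives 2064-11-14.
16 days remain in November 2064 after the 14th (30 − 14).
Full months from December 2064 through November 2065 contribute their day counts.
Then 2 days into December 2065.
Total: 16 + 31 + 31 + 28 + 31 + 30 + 31 + 30 + 31 + 31 + 30 + 31 + 30 + 2 = 383.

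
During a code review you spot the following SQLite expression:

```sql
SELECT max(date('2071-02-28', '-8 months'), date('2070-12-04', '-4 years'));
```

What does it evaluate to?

2070-06-28

date('2071-02-28', '-8 months') → 2070-06-28.
date('2070-12-04', '-4 years') → 2066-12-04.
Later of the two is 2070-06-28.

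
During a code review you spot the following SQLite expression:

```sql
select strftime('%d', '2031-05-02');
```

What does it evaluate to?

`%d` extracts the 2-digit day of month: 02.

02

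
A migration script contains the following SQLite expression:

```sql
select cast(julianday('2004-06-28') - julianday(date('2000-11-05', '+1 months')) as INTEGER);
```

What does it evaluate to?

1301

Adding +1 month to 2000-11-05 gives 2000-12-05.
26 days remain in December 2000 after the 5th (31 − 5).
Full months from January 2001 through May 2004 contribute their day counts.
Then 28 days into June 2004.
Total: 26 + 31 + 28 + 31 + 30 + 31 + 30 + 31 + 31 + 30 + 31 + 30 + 31 + 31 + 28 + 31 + 30 + 31 + 30 + 31 + 31 + 30 + 31 + 30 + 31 + 31 + 28 + 31 + 30 + 31 + 30 + 31 + 31 + 30 + 31 + 30 + 31 + 31 + 29 + 31 + 30 + 31 + 28 = 1301.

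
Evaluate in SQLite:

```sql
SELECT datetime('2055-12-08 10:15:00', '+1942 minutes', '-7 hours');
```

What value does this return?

1942 minutes = 32h 22m; +1942 minutes from 2055-12-08 10:15:00 is 2055-12-09 18:37:00 (crosses midnight).
-7 hours from 2055-12-09 18:37:00 is 2055-12-09 11:37:00.

2055-12-09 11:37:00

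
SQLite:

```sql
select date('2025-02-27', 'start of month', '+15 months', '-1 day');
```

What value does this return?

2026-04-30

`start of month` rewinds 2025-02-27 to 2025-02-01.
Adding +15 months to 2025-02-01 gives 2026-05-01.
Going back 1 day from 2026-05-01 reaches 2026-04-30 (last day of April, 30 days).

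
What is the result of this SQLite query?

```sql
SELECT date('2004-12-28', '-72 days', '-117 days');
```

Applying '-72 days' to 2004-12-28: counting 72 days back gives 2004-10-17.
Applying '-117 days' to 2004-10-17: counting 117 days back gives 2004-06-22.

2004-06-22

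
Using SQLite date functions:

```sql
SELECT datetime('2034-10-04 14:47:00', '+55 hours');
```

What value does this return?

+55 hours from 2034-10-04 14:47:00 is 2034-10-06 21:47:00 (crosses midnight).

2034-10-06 21:47:00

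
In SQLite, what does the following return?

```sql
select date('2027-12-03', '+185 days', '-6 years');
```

Applying '+185 days' to 2027-12-03: counting 185 days forward gives 2028-06-05.
Adding -6 years to 2028-06-05 gives 2022-06-05.

2022-06-05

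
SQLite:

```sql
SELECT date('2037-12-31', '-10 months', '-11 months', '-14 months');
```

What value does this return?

Adding -10 months to 2037-12-31 targets 2037-02-31. February 2037 has only 28 days, so SQLite normalizes the 3-day overflow forward to 2037-03-03.
Adding -11 months to 2037-03-03 gives 2036-04-03.
Adding -14 months to 2036-04-03 gives 2035-02-03.

2035-02-03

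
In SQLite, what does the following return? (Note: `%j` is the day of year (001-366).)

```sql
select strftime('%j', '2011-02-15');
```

046

Day-of-year for 2011-02-15: days since 2011-01-01 inclusive = 46, zero-padded to 046.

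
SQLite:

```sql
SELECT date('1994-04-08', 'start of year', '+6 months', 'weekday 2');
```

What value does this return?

1994-07-05

`start of year` rewinds 1994-04-08 to 1994-01-01.
Adding +6 months to 1994-01-01 gives 1994-07-01.
`weekday 2` advances to the next Tuesday; 1994-07-01 is a Friday, so it moves forward to 1994-07-05.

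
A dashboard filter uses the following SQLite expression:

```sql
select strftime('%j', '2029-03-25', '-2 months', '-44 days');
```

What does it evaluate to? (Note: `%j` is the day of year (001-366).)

347

First apply '-2 months', '-44 days': 2029-03-25 → 2028-12-12.
Day-of-year for 2028-12-12: days since 2028-01-01 inclusive = 347, zero-padded to 347.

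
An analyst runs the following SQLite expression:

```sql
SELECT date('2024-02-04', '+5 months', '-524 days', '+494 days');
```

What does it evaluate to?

2024-06-04

Adding +5 months to 2024-02-04 gives 2024-07-04.
Applying '-524 days' to 2024-07-04: counting 524 days back gives 2023-01-27.
Applying '+494 days' to 2023-01-27: counting 494 days forward gives 2024-06-04.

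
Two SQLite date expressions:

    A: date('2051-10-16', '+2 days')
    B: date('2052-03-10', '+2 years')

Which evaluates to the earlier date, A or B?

A = 2051-10-18.
B = 2054-03-10.
A is earlier.

A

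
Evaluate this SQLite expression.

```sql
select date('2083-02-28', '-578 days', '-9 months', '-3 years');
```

2077-10-30

Applying '-578 days' to 2083-02-28: counting 578 days back gives 2081-07-30.
Adding -9 months to 2081-07-30 gives 2080-10-30.
Adding -3 years to 2080-10-30 gives 2077-10-30.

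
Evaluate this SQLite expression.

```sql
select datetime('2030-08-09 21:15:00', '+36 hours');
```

2030-08-11 09:15:00

+36 hours from 2030-08-09 21:15:00 is 2030-08-11 09:15:00 (crosses midnight).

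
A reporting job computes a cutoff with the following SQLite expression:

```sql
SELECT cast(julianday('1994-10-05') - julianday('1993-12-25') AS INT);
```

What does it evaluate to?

284

6 days remain in December 1993 after the 25th (31 − 25).
Full months from January 1994 through September 1994 contribute their day counts.
Then 5 days into October 1994.
Total: 6 + 31 + 28 + 31 + 30 + 31 + 30 + 31 + 31 + 30 + 5 = 284.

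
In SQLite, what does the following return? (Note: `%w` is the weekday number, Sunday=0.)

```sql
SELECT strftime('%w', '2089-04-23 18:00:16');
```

6

2089-04-23 is a Saturday; with Sunday=0 that is 6.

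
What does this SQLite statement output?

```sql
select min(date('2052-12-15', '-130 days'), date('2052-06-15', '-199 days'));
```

date('2052-12-15', '-130 days') → 2052-08-07.
date('2052-06-15', '-199 days') → 2051-11-29.
Earlier of the two is 2051-11-29.

2051-11-29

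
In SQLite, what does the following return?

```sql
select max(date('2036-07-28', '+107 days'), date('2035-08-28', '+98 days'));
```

2036-11-12

date('2036-07-28', '+107 days') → 2036-11-12.
date('2035-08-28', '+98 days') → 2035-12-04.
Later of the two is 2036-11-12.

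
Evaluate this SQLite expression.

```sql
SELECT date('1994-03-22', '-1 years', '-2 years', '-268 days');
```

Adding -1 year to 1994-03-22 gives 1993-03-22.
Adding -2 years to 1993-03-22 gives 1991-03-22.
Applying '-268 days' to 1991-03-22: counting 268 days back gives 1990-06-27.

1990-06-27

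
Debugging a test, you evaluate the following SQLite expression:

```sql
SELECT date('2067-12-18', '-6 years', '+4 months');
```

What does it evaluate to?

Adding -6 years to 2067-12-18 gives 2061-12-18.
Adding +4 months to 2061-12-18 gives 2062-04-18.

2062-04-18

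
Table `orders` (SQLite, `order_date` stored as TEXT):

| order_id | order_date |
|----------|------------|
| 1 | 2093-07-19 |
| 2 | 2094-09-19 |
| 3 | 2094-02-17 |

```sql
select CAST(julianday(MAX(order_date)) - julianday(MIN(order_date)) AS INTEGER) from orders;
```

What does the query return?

MIN = 2093-07-19, MAX = 2094-09-19.
12 days remain in July 2093 after the 19th (31 − 19).
Full months from August 2093 through August 2094 contribute their day counts.
Then 19 days into September 2094.
Total: 12 + 31 + 30 + 31 + 30 + 31 + 31 + 28 + 31 + 30 + 31 + 30 + 31 + 31 + 19 = 427.

427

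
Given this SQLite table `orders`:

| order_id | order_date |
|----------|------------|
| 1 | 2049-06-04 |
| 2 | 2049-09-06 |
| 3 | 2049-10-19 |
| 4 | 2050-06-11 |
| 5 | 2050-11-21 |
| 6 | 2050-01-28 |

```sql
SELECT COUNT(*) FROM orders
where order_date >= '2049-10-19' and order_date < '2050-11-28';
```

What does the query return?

Rows in [2049-10-19, 2050-11-28): 2049-10-19, 2050-06-11, 2050-11-21, 2050-01-28 → 4 rows.

4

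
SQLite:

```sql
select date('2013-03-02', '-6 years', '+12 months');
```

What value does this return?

Adding -6 years to 2013-03-02 gives 2007-03-02.
Adding +12 months to 2007-03-02 gives 2008-03-02.

2008-03-02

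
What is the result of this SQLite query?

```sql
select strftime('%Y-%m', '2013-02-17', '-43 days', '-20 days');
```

First apply '-43 days', '-20 days': 2013-02-17 → 2012-12-16.
`%Y-%m` extracts the year-month: 2012-12.

2012-12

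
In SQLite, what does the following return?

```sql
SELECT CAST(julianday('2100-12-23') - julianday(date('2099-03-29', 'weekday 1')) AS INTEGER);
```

`weekday 1` advances to the next Monday; 2099-03-29 is a Sunday, so it moves forward to 2099-03-30.
1 day remains in March 2099 after the 30th (31 − 30).
Full months from April 2099 through November 2100 contribute their day counts.
Then 23 days into December 2100.
Total: 1 + 30 + 31 + 30 + 31 + 31 + 30 + 31 + 30 + 31 + 31 + 28 + 31 + 30 + 31 + 30 + 31 + 31 + 30 + 31 + 30 + 23 = 633.

633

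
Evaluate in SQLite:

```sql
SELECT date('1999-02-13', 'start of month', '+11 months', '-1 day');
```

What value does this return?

1999-12-31

`start of month` rewinds 1999-02-13 to 1999-02-01.
Adding +11 months to 1999-02-01 gives 2000-01-01.
Going back 1 day from 2000-01-01 reaches 1999-12-31 (last day of December, 31 days).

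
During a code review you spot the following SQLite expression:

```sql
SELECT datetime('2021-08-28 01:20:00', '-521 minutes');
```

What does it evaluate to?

521 minutes = 8h 41m; -521 minutes from 2021-08-28 01:20:00 is 2021-08-27 16:39:00 (crosses midnight).

2021-08-27 16:39:00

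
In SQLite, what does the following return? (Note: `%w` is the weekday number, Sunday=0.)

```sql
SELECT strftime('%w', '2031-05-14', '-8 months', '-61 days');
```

First apply '-8 months', '-61 days': 2031-05-14 → 2030-07-15.
2030-07-15 is a Monday; with Sunday=0 that is 1.

1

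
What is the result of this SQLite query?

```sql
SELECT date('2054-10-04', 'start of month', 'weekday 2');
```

`start of month` rewinds 2054-10-04 to 2054-10-01.
`weekday 2` advances to the next Tuesday; 2054-10-01 is a Thursday, so it moves forward to 2054-10-06.

2054-10-06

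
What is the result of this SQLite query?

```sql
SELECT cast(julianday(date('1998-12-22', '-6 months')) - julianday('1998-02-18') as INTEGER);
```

Adding -6 months to 1998-12-22 gives 1998-06-22.
10 days remain in February 1998 after the 18th (28 − 18).
March 1998: 31 days.
April 1998: 30 days.
May 1998: 31 days.
Then 22 days into June 1998.
Total: 10 + 31 + 30 + 31 + 22 = 124.

124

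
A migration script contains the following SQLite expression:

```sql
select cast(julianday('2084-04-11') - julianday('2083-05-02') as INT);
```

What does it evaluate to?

345

29 days remain in May 2083 after the 2nd (31 − 2).
Full months from June 2083 through March 2084 contribute their day counts.
Then 11 days into April 2084.
Total: 29 + 30 + 31 + 31 + 30 + 31 + 30 + 31 + 31 + 29 + 31 + 11 = 345.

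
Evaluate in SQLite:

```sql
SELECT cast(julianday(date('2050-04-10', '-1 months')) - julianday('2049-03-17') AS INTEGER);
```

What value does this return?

Adding -1 month to 2050-04-10 gives 2050-03-10.
14 days remain in March 2049 after the 17th (31 − 17).
Full months from April 2049 through February 2050 contribute their day counts.
Then 10 days into March 2050.
Total: 14 + 30 + 31 + 30 + 31 + 31 + 30 + 31 + 30 + 31 + 31 + 28 + 10 = 358.

358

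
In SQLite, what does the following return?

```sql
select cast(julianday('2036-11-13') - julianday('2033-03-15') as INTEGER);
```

16 days remain in March 2033 after the 15th (31 − 15).
Full months from April 2033 through October 2036 contribute their day counts.
Then 13 days into November 2036.
Total: 16 + 30 + 31 + 30 + 31 + 31 + 30 + 31 + 30 + 31 + 31 + 28 + 31 + 30 + 31 + 30 + 31 + 31 + 30 + 31 + 30 + 31 + 31 + 28 + 31 + 30 + 31 + 30 + 31 + 31 + 30 + 31 + 30 + 31 + 31 + 29 + 31 + 30 + 31 + 30 + 31 + 31 + 30 + 31 + 13 = 1339.

1339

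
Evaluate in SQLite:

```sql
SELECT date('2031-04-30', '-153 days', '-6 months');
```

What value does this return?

2030-05-28

Applying '-153 days' to 2031-04-30: counting 153 days back gives 2030-11-28.
Adding -6 months to 2030-11-28 gives 2030-05-28.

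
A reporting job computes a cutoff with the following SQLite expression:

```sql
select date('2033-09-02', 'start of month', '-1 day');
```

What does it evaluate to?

2033-08-31

`start of month` rewinds 2033-09-02 to 2033-09-01.
Going back 1 day from 2033-09-01 reaches 2033-08-31 (last day of August, 31 days).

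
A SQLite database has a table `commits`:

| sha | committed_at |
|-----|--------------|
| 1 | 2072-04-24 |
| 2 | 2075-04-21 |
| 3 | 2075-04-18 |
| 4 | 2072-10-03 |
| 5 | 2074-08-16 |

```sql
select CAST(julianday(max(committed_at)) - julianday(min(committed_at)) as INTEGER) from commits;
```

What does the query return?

MIN = 2072-04-24, MAX = 2075-04-21.
6 days remain in April 2072 after the 24th (30 − 24).
Full months from May 2072 through March 2075 contribute their day counts.
Then 21 days into April 2075.
Total: 6 + 31 + 30 + 31 + 31 + 30 + 31 + 30 + 31 + 31 + 28 + 31 + 30 + 31 + 30 + 31 + 31 + 30 + 31 + 30 + 31 + 31 + 28 + 31 + 30 + 31 + 30 + 31 + 31 + 30 + 31 + 30 + 31 + 31 + 28 + 31 + 21 = 1092.

1092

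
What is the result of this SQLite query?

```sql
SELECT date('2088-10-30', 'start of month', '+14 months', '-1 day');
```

2089-11-30

`start of month` rewinds 2088-10-30 to 2088-10-01.
Adding +14 months to 2088-10-01 gives 2089-12-01.
Going back 1 day from 2089-12-01 reaches 2089-11-30 (last day of November, 30 days).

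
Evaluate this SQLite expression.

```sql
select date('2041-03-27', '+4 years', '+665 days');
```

2047-01-21

Adding +4 years to 2041-03-27 gives 2045-03-27.
Applying '+665 days' to 2045-03-27: counting 665 days forward gives 2047-01-21.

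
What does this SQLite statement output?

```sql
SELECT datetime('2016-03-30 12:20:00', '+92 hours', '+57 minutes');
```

2016-04-03 09:17:00

+92 hours from 2016-03-30 12:20:00 is 2016-04-03 08:20:00 (crosses midnight).
+57 minutes from 2016-04-03 08:20:00 is 2016-04-03 09:17:00.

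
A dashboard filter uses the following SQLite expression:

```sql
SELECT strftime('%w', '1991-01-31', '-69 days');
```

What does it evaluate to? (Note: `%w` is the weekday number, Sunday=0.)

5

First apply '-69 days': 1991-01-31 → 1990-11-23.
1990-11-23 is a Friday; with Sunday=0 that is 5.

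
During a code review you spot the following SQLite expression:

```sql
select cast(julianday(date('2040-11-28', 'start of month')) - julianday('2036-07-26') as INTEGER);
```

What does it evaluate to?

`start of month` rewinds 2040-11-28 to 2040-11-01.
5 days remain in July 2036 after the 26th (31 − 26).
Full months from August 2036 through October 2040 contribute their day counts.
Then 1 day into November 2040.
Total: 5 + 31 + 30 + 31 + 30 + 31 + 31 + 28 + 31 + 30 + 31 + 30 + 31 + 31 + 30 + 31 + 30 + 31 + 31 + 28 + 31 + 30 + 31 + 30 + 31 + 31 + 30 + 31 + 30 + 31 + 31 + 28 + 31 + 30 + 31 + 30 + 31 + 31 + 30 + 31 + 30 + 31 + 31 + 29 + 31 + 30 + 31 + 30 + 31 + 31 + 30 + 31 + 1 = 1559.

1559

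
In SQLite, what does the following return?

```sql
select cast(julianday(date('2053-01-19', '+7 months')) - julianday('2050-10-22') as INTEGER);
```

Adding +7 months to 2053-01-19 gives 2053-08-19.
9 days remain in October 2050 after the 22nd (31 − 22).
Full months from November 2050 through July 2053 contribute their day counts.
Then 19 days into August 2053.
Total: 9 + 30 + 31 + 31 + 28 + 31 + 30 + 31 + 30 + 31 + 31 + 30 + 31 + 30 + 31 + 31 + 29 + 31 + 30 + 31 + 30 + 31 + 31 + 30 + 31 + 30 + 31 + 31 + 28 + 31 + 30 + 31 + 30 + 31 + 19 = 1032.

1032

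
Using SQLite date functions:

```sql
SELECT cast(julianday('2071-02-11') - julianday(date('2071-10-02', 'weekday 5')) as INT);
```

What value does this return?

-233

`weekday 5` advances to the next Friday; 2071-10-02 is already a Friday, so it stays at 2071-10-02.
17 days remain in February 2071 after the 11th (28 − 11).
Full months from March 2071 through September 2071 contribute their day counts.
Then 2 days into October 2071.
Total: 17 + 31 + 30 + 31 + 30 + 31 + 31 + 30 + 2 = 233.
The subtraction is earlier − later, so the result is −233 → -233.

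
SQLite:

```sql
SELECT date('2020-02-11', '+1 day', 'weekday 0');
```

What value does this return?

Advancing 1 more day within February lands on 2020-02-12.
`weekday 0` advances to the next Sunday; 2020-02-12 is a Wednesday, so it moves forward to 2020-02-16.

2020-02-16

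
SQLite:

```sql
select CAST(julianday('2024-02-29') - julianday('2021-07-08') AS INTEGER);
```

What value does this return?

23 days remain in July 2021 after the 8th (31 − 8).
Full months from August 2021 through January 2024 contribute their day counts.
Then 29 days into February 2024.
Total: 23 + 31 + 30 + 31 + 30 + 31 + 31 + 28 + 31 + 30 + 31 + 30 + 31 + 31 + 30 + 31 + 30 + 31 + 31 + 28 + 31 + 30 + 31 + 30 + 31 + 31 + 30 + 31 + 30 + 31 + 31 + 29 = 966.

966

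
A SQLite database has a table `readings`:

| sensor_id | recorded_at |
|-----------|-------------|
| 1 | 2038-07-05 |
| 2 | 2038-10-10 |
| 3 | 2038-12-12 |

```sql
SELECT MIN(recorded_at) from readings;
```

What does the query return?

2038-07-05

MIN over {2038-07-05, 2038-10-10, 2038-12-12}.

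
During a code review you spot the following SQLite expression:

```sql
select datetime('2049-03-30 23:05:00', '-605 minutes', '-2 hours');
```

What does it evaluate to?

605 minutes = 10h 5m; -605 minutes from 2049-03-30 23:05:00 is 2049-03-30 13:00:00.
-2 hours from 2049-03-30 13:00:00 is 2049-03-30 11:00:00.

2049-03-30 11:00:00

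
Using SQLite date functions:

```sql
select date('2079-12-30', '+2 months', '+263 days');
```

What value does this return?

Adding +2 months to 2079-12-30 targets 2080-02-30. February 2080 has only 29 days, so SQLite normalizes the 1-day overflow forward to 2080-03-01.
Applying '+263 days' to 2080-03-01: counting 263 days forward gives 2080-11-19.

2080-11-19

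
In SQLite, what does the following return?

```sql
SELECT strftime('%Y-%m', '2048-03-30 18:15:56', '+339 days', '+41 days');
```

First apply '+339 days', '+41 days': 2048-03-30 18:15:56 → 2049-04-14 18:15:56.
`%Y-%m` extracts the year-month: 2049-04.

2049-04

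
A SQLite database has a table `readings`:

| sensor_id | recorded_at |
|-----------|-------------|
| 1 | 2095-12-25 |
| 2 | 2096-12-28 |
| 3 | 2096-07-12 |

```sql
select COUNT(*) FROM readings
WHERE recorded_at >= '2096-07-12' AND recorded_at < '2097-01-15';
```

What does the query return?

Rows in [2096-07-12, 2097-01-15): 2096-12-28, 2096-07-12 → 2 rows.

2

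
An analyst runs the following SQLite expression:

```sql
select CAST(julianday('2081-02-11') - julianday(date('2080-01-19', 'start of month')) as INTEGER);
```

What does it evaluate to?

407

`start of month` rewinds 2080-01-19 to 2080-01-01.
30 days remain in January 2080 after the 1st (31 − 1).
Full months from February 2080 through January 2081 contribute their day counts.
Then 11 days into February 2081.
Total: 30 + 29 + 31 + 30 + 31 + 30 + 31 + 31 + 30 + 31 + 30 + 31 + 31 + 11 = 407.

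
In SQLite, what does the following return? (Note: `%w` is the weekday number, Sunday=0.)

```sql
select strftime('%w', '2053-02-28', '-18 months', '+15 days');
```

First apply '-18 months', '+15 days': 2053-02-28 → 2051-09-12.
2051-09-12 is a Tuesday; with Sunday=0 that is 2.

2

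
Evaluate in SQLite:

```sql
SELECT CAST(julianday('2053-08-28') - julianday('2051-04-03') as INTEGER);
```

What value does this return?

878

27 days remain in April 2051 after the 3rd (30 − 3).
Full months from May 2051 through July 2053 contribute their day counts.
Then 28 days into August 2053.
Total: 27 + 31 + 30 + 31 + 31 + 30 + 31 + 30 + 31 + 31 + 29 + 31 + 30 + 31 + 30 + 31 + 31 + 30 + 31 + 30 + 31 + 31 + 28 + 31 + 30 + 31 + 30 + 31 + 28 = 878.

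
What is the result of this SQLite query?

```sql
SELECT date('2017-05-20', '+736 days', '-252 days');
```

2018-09-16

Applying '+736 days' to 2017-05-20: counting 736 days forward gives 2019-05-26.
Applying '-252 days' to 2019-05-26: counting 252 days back gives 2018-09-16.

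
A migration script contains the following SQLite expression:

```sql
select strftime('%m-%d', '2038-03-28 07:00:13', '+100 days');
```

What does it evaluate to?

07-06

First apply '+100 days': 2038-03-28 07:00:13 → 2038-07-06 07:00:13.
`%m-%d` extracts the month-day: 07-06.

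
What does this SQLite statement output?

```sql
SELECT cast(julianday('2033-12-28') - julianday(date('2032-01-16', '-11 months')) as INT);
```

1046

Adding -11 months to 2032-01-16 gives 2031-02-16.
12 days remain in February 2031 after the 16th (28 − 16).
Full months from March 2031 through November 2033 contribute their day counts.
Then 28 days into December 2033.
Total: 12 + 31 + 30 + 31 + 30 + 31 + 31 + 30 + 31 + 30 + 31 + 31 + 29 + 31 + 30 + 31 + 30 + 31 + 31 + 30 + 31 + 30 + 31 + 31 + 28 + 31 + 30 + 31 + 30 + 31 + 31 + 30 + 31 + 30 + 28 = 1046.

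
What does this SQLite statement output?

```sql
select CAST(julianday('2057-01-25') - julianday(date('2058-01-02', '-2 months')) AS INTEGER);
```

-281

Adding -2 months to 2058-01-02 gives 2057-11-02.
6 days remain in January 2057 after the 25th (31 − 25).
Full months from February 2057 through October 2057 contribute their day counts.
Then 2 days into November 2057.
Total: 6 + 28 + 31 + 30 + 31 + 30 + 31 + 31 + 30 + 31 + 2 = 281.
The subtraction is earlier − later, so the result is −281 → -281.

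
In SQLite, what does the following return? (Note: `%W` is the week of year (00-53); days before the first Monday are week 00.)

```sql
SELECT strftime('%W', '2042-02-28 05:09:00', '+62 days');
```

First apply '+62 days': 2042-02-28 05:09:00 → 2042-05-01 05:09:00.
2042-05-01 is a Thursday. SQLite's %W counts Mondays since the year started; the result is 17.

17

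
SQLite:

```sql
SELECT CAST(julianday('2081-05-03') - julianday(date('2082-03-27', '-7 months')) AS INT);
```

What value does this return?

-116

Adding -7 months to 2082-03-27 gives 2081-08-27.
28 days remain in May 2081 after the 3rd (31 − 3).
June 2081: 30 days.
July 2081: 31 days.
Then 27 days into August 2081.
Total: 28 + 30 + 31 + 27 = 116.
The subtraction is earlier − later, so the result is −116 → -116.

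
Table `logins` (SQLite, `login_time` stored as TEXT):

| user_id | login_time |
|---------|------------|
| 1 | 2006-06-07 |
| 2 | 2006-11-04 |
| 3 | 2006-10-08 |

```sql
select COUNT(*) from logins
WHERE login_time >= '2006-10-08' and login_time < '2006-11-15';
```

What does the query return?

2

Rows in [2006-10-08, 2006-11-15): 2006-11-04, 2006-10-08 → 2 rows.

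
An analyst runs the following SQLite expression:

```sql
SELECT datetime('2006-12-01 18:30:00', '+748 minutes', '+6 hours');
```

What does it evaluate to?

748 minutes = 12h 28m; +748 minutes from 2006-12-01 18:30:00 is 2006-12-02 06:58:00 (crosses midnight).
+6 hours from 2006-12-02 06:58:00 is 2006-12-02 12:58:00.

2006-12-02 12:58:00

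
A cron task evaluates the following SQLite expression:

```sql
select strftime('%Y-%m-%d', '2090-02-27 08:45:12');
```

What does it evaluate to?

`%Y-%m-%d` extracts the ISO date: 2090-02-27.

2090-02-27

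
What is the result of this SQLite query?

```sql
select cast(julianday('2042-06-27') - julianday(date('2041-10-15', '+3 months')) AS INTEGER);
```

163

Adding +3 months to 2041-10-15 gives 2042-01-15.
16 days remain in January 2042 after the 15th (31 − 15).
February 2042: 28 days.
March 2042: 31 days.
April 2042: 30 days.
May 2042: 31 days.
Then 27 days into June 2042.
Total: 16 + 28 + 31 + 30 + 31 + 27 = 163.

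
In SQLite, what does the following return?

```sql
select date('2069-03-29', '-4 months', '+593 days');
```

Adding -4 months to 2069-03-29 gives 2068-11-29.
Applying '+593 days' to 2068-11-29: counting 593 days forward gives 2070-07-15.

2070-07-15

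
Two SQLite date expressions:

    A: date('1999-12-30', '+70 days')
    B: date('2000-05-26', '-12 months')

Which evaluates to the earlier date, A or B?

B

A = 2000-03-09.
B = 1999-05-26.
B is earlier.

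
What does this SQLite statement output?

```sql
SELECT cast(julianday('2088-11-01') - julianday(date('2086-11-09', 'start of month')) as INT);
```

731

`start of month` rewinds 2086-11-09 to 2086-11-01.
29 days remain in November 2086 after the 1st (30 − 1).
Full months from December 2086 through October 2088 contribute their day counts.
Then 1 day into November 2088.
Total: 29 + 31 + 31 + 28 + 31 + 30 + 31 + 30 + 31 + 31 + 30 + 31 + 30 + 31 + 31 + 29 + 31 + 30 + 31 + 30 + 31 + 31 + 30 + 31 + 1 = 731.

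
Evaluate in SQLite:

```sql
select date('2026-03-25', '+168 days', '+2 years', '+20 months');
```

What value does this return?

2030-05-09

Applying '+168 days' to 2026-03-25: counting 168 days forward gives 2026-09-09.
Adding +2 years to 2026-09-09 gives 2028-09-09.
Adding +20 months to 2028-09-09 gives 2030-05-09.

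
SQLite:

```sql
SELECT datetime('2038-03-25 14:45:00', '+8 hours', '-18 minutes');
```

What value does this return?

2038-03-25 22:27:00

+8 hours from 2038-03-25 14:45:00 is 2038-03-25 22:45:00.
-18 minutes from 2038-03-25 22:45:00 is 2038-03-25 22:27:00.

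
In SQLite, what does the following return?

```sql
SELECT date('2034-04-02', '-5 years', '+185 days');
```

2029-10-04

Adding -5 years to 2034-04-02 gives 2029-04-02.
Applying '+185 days' to 2029-04-02: counting 185 days forward gives 2029-10-04.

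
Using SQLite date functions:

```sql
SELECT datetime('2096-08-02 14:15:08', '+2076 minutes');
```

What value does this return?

2076 minutes = 34h 36m; +2076 minutes from 2096-08-02 14:15:08 is 2096-08-04 00:51:08 (crosses midnight).

2096-08-04 00:51:08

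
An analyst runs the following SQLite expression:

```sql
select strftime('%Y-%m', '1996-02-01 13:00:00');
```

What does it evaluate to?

`%Y-%m` extracts the year-month: 1996-02.

1996-02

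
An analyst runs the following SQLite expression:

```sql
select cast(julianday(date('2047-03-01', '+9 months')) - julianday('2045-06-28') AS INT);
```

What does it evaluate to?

Adding +9 months to 2047-03-01 gives 2047-12-01.
2 days remain in June 2045 after the 28th (30 − 28).
Full months from July 2045 through November 2047 contribute their day counts.
Then 1 day into December 2047.
Total: 2 + 31 + 31 + 30 + 31 + 30 + 31 + 31 + 28 + 31 + 30 + 31 + 30 + 31 + 31 + 30 + 31 + 30 + 31 + 31 + 28 + 31 + 30 + 31 + 30 + 31 + 31 + 30 + 31 + 30 + 1 = 886.

886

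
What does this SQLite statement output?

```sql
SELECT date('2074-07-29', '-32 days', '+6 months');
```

2074-12-27

Going back 29 days from 2074-07-29 reaches 2074-06-30 (last day of June, 30 days).
Going back 3 days within June lands on 2074-06-27.
Adding +6 months to 2074-06-27 gives 2074-12-27.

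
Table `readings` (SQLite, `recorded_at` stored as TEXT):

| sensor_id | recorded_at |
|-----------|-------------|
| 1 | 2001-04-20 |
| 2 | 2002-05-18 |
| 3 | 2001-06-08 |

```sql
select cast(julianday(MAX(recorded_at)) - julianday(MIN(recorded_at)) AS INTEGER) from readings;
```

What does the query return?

MIN = 2001-04-20, MAX = 2002-05-18.
10 days remain in April 2001 after the 20th (30 − 20).
Full months from May 2001 through April 2002 contribute their day counts.
Then 18 days into May 2002.
Total: 10 + 31 + 30 + 31 + 31 + 30 + 31 + 30 + 31 + 31 + 28 + 31 + 30 + 18 = 393.

393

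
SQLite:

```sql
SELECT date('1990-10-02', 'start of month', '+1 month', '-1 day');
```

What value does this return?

`start of month` rewinds 1990-10-02 to 1990-10-01.
Adding +1 month to 1990-10-01 gives 1990-11-01.
Going back 1 day from 1990-11-01 reaches 1990-10-31 (last day of October, 31 days).

1990-10-31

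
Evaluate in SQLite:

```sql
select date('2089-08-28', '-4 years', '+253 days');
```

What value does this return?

Adding -4 years to 2089-08-28 gives 2085-08-28.
Applying '+253 days' to 2085-08-28: counting 253 days forward gives 2086-05-08.

2086-05-08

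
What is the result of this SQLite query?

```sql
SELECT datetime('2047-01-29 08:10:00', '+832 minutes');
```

832 minutes = 13h 52m; +832 minutes from 2047-01-29 08:10:00 is 2047-01-29 22:02:00.

2047-01-29 22:02:00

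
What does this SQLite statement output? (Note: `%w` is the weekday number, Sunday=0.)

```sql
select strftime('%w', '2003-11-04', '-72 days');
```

0

First apply '-72 days': 2003-11-04 → 2003-08-24.
2003-08-24 is a Sunday; with Sunday=0 that is 0.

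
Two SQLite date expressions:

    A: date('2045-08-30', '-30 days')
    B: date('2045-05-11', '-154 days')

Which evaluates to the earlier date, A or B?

B

A = 2045-07-31.
B = 2044-12-08.
B is earlier.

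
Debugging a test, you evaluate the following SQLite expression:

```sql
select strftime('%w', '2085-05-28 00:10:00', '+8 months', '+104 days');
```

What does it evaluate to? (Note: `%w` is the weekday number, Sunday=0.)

0

First apply '+8 months', '+104 days': 2085-05-28 00:10:00 → 2086-05-12 00:10:00.
2086-05-12 is a Sunday; with Sunday=0 that is 0.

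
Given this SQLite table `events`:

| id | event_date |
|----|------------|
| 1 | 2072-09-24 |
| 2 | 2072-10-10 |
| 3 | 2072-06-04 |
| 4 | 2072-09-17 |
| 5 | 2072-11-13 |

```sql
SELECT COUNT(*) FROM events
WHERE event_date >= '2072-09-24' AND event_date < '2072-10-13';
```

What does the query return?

Rows in [2072-09-24, 2072-10-13): 2072-09-24, 2072-10-10 → 2 rows.

2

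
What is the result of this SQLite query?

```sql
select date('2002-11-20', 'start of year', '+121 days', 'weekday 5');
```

2002-05-03

`start of year` rewinds 2002-11-20 to 2002-01-01.
Applying '+121 days' to 2002-01-01: counting 121 days forward gives 2002-05-02.
`weekday 5` advances to the next Friday; 2002-05-02 is a Thursday, so it moves forward to 2002-05-03.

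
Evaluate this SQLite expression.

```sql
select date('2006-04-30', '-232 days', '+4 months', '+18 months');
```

2007-07-10

Applying '-232 days' to 2006-04-30: counting 232 days back gives 2005-09-10.
Adding +4 months to 2005-09-10 gives 2006-01-10.
Adding +18 months to 2006-01-10 gives 2007-07-10.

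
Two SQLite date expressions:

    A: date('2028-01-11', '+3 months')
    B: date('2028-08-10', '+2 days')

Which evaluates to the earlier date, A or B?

A

A = 2028-04-11.
B = 2028-08-12.
A is earlier.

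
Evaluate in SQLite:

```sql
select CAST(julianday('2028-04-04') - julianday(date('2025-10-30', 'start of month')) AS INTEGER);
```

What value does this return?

916

`start of month` rewinds 2025-10-30 to 2025-10-01.
30 days remain in October 2025 after the 1st (31 − 1).
Full months from November 2025 through March 2028 contribute their day counts.
Then 4 days into April 2028.
Total: 30 + 30 + 31 + 31 + 28 + 31 + 30 + 31 + 30 + 31 + 31 + 30 + 31 + 30 + 31 + 31 + 28 + 31 + 30 + 31 + 30 + 31 + 31 + 30 + 31 + 30 + 31 + 31 + 29 + 31 + 4 = 916.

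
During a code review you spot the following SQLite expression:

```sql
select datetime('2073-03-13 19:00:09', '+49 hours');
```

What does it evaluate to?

+49 hours from 2073-03-13 19:00:09 is 2073-03-15 20:00:09 (crosses midnight).

2073-03-15 20:00:09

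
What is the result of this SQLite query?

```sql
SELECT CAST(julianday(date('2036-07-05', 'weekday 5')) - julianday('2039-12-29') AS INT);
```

-1266

`weekday 5` advances to the next Friday; 2036-07-05 is a Saturday, so it moves forward to 2036-07-11.
20 days remain in July 2036 after the 11th (31 − 11).
Full months from August 2036 through November 2039 contribute their day counts.
Then 29 days into December 2039.
Total: 20 + 31 + 30 + 31 + 30 + 31 + 31 + 28 + 31 + 30 + 31 + 30 + 31 + 31 + 30 + 31 + 30 + 31 + 31 + 28 + 31 + 30 + 31 + 30 + 31 + 31 + 30 + 31 + 30 + 31 + 31 + 28 + 31 + 30 + 31 + 30 + 31 + 31 + 30 + 31 + 30 + 29 = 1266.
The subtraction is earlier − later, so the result is −1266 → -1266.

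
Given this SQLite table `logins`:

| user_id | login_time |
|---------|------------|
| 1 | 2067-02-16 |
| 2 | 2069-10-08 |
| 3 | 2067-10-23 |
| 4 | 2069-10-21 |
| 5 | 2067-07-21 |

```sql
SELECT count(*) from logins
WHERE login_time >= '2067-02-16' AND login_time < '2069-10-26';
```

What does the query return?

Rows in [2067-02-16, 2069-10-26): 2067-02-16, 2069-10-08, 2067-10-23, 2069-10-21, 2067-07-21 → 5 rows.

5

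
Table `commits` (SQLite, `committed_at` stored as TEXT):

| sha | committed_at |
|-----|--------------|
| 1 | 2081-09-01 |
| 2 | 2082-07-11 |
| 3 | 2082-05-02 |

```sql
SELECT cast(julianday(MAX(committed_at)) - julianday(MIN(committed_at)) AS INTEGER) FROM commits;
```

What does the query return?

MIN = 2081-09-01, MAX = 2082-07-11.
29 days remain in September 2081 after the 1st (30 − 1).
Full months from October 2081 through June 2082 contribute their day counts.
Then 11 days into July 2082.
Total: 29 + 31 + 30 + 31 + 31 + 28 + 31 + 30 + 31 + 30 + 11 = 313.

313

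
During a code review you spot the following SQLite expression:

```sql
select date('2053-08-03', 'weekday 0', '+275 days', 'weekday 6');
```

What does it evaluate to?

2054-05-09

`weekday 0` advances to the next Sunday; 2053-08-03 is already a Sunday, so it stays at 2053-08-03.
Applying '+275 days' to 2053-08-03: counting 275 days forward gives 2054-05-05.
`weekday 6` advances to the next Saturday; 2054-05-05 is a Tuesday, so it moves forward to 2054-05-09.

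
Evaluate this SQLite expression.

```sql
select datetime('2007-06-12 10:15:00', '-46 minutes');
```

2007-06-12 09:29:00

-46 minutes from 2007-06-12 10:15:00 is 2007-06-12 09:29:00.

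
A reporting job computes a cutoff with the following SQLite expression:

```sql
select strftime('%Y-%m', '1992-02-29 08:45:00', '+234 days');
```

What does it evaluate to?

1992-10

First apply '+234 days': 1992-02-29 08:45:00 → 1992-10-20 08:45:00.
`%Y-%m` extracts the year-month: 1992-10.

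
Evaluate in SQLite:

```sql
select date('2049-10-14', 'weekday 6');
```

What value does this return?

`weekday 6` advances to the next Saturday; 2049-10-14 is a Thursday, so it moves forward to 2049-10-16.

2049-10-16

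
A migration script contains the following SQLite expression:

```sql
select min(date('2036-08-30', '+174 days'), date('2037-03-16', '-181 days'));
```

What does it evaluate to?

date('2036-08-30', '+174 days') → 2037-02-20.
date('2037-03-16', '-181 days') → 2036-09-16.
Earlier of the two is 2036-09-16.

2036-09-16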